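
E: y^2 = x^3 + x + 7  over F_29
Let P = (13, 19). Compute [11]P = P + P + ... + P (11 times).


k = 11 = 1011_2 (binary, LSB first: 1101)
Double-and-add from P = (13, 19):
  bit 0 = 1: acc = O + (13, 19) = (13, 19)
  bit 1 = 1: acc = (13, 19) + (9, 7) = (16, 1)
  bit 2 = 0: acc unchanged = (16, 1)
  bit 3 = 1: acc = (16, 1) + (8, 11) = (12, 23)

11P = (12, 23)


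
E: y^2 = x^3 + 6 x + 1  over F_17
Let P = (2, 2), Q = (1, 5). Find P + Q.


P != Q, so use the chord formula.
s = (y2 - y1) / (x2 - x1) = (3) / (16) mod 17 = 14
x3 = s^2 - x1 - x2 mod 17 = 14^2 - 2 - 1 = 6
y3 = s (x1 - x3) - y1 mod 17 = 14 * (2 - 6) - 2 = 10

P + Q = (6, 10)


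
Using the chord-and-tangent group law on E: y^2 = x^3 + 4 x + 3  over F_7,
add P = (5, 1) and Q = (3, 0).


P != Q, so use the chord formula.
s = (y2 - y1) / (x2 - x1) = (6) / (5) mod 7 = 4
x3 = s^2 - x1 - x2 mod 7 = 4^2 - 5 - 3 = 1
y3 = s (x1 - x3) - y1 mod 7 = 4 * (5 - 1) - 1 = 1

P + Q = (1, 1)


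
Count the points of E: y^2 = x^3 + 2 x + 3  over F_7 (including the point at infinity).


For each x in F_7, count y with y^2 = x^3 + 2 x + 3 mod 7:
  x = 2: RHS = 1, y in [1, 6]  -> 2 point(s)
  x = 3: RHS = 1, y in [1, 6]  -> 2 point(s)
  x = 6: RHS = 0, y in [0]  -> 1 point(s)
Affine points: 5. Add the point at infinity: total = 6.

#E(F_7) = 6


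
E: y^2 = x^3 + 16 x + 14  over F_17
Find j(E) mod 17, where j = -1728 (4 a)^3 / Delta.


Delta = -16(4 a^3 + 27 b^2) mod 17 = 1
-1728 * (4 a)^3 = -1728 * (4*16)^3 mod 17 = 7
j = 7 * 1^(-1) mod 17 = 7

j = 7 (mod 17)


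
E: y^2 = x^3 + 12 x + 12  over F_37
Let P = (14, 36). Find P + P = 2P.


Doubling: s = (3 x1^2 + a) / (2 y1)
s = (3*14^2 + 12) / (2*36) mod 37 = 33
x3 = s^2 - 2 x1 mod 37 = 33^2 - 2*14 = 25
y3 = s (x1 - x3) - y1 mod 37 = 33 * (14 - 25) - 36 = 8

2P = (25, 8)


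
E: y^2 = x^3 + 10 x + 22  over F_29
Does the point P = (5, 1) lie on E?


Check whether y^2 = x^3 + 10 x + 22 (mod 29) for (x, y) = (5, 1).
LHS: y^2 = 1^2 mod 29 = 1
RHS: x^3 + 10 x + 22 = 5^3 + 10*5 + 22 mod 29 = 23
LHS != RHS

No, not on the curve


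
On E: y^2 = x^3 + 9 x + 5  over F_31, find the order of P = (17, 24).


Compute successive multiples of P until we hit O:
  1P = (17, 24)
  2P = (22, 1)
  3P = (2, 0)
  4P = (22, 30)
  5P = (17, 7)
  6P = O

ord(P) = 6


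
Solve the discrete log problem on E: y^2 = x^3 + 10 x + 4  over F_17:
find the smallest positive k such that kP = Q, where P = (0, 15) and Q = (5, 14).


Enumerate multiples of P until we hit Q = (5, 14):
  1P = (0, 15)
  2P = (2, 7)
  3P = (14, 7)
  4P = (12, 4)
  5P = (1, 10)
  6P = (7, 3)
  7P = (6, 5)
  8P = (10, 13)
  9P = (5, 3)
  10P = (13, 6)
  11P = (8, 1)
  12P = (11, 0)
  13P = (8, 16)
  14P = (13, 11)
  15P = (5, 14)
Match found at i = 15.

k = 15


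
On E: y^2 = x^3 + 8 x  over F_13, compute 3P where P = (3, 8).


k = 3 = 11_2 (binary, LSB first: 11)
Double-and-add from P = (3, 8):
  bit 0 = 1: acc = O + (3, 8) = (3, 8)
  bit 1 = 1: acc = (3, 8) + (3, 5) = O

3P = O


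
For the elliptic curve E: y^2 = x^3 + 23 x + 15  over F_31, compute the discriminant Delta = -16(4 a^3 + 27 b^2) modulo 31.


4 a^3 + 27 b^2 = 4*23^3 + 27*15^2 = 48668 + 6075 = 54743
Delta = -16 * (54743) = -875888
Delta mod 31 = 17

Delta = 17 (mod 31)


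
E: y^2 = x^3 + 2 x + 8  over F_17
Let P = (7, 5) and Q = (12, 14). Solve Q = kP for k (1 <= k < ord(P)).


Enumerate multiples of P until we hit Q = (12, 14):
  1P = (7, 5)
  2P = (12, 14)
Match found at i = 2.

k = 2


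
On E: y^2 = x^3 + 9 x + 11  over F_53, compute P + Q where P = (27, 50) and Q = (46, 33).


P != Q, so use the chord formula.
s = (y2 - y1) / (x2 - x1) = (36) / (19) mod 53 = 27
x3 = s^2 - x1 - x2 mod 53 = 27^2 - 27 - 46 = 20
y3 = s (x1 - x3) - y1 mod 53 = 27 * (27 - 20) - 50 = 33

P + Q = (20, 33)


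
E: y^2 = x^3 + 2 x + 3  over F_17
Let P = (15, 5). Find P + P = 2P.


Doubling: s = (3 x1^2 + a) / (2 y1)
s = (3*15^2 + 2) / (2*5) mod 17 = 15
x3 = s^2 - 2 x1 mod 17 = 15^2 - 2*15 = 8
y3 = s (x1 - x3) - y1 mod 17 = 15 * (15 - 8) - 5 = 15

2P = (8, 15)


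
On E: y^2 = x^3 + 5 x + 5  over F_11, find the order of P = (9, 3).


Compute successive multiples of P until we hit O:
  1P = (9, 3)
  2P = (5, 1)
  3P = (0, 7)
  4P = (6, 3)
  5P = (7, 8)
  6P = (4, 1)
  7P = (3, 6)
  8P = (2, 10)
  ... (continuing to 18P)
  18P = O

ord(P) = 18


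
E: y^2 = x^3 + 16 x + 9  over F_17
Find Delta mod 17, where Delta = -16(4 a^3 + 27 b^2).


4 a^3 + 27 b^2 = 4*16^3 + 27*9^2 = 16384 + 2187 = 18571
Delta = -16 * (18571) = -297136
Delta mod 17 = 7

Delta = 7 (mod 17)


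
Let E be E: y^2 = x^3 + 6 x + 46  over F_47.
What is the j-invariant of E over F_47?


Delta = -16(4 a^3 + 27 b^2) mod 47 = 32
-1728 * (4 a)^3 = -1728 * (4*6)^3 mod 47 = 19
j = 19 * 32^(-1) mod 47 = 5

j = 5 (mod 47)


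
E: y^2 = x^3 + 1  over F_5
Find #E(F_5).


For each x in F_5, count y with y^2 = x^3 + 0 x + 1 mod 5:
  x = 0: RHS = 1, y in [1, 4]  -> 2 point(s)
  x = 2: RHS = 4, y in [2, 3]  -> 2 point(s)
  x = 4: RHS = 0, y in [0]  -> 1 point(s)
Affine points: 5. Add the point at infinity: total = 6.

#E(F_5) = 6


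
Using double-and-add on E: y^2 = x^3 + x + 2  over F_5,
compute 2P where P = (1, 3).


k = 2 = 10_2 (binary, LSB first: 01)
Double-and-add from P = (1, 3):
  bit 0 = 0: acc unchanged = O
  bit 1 = 1: acc = O + (4, 0) = (4, 0)

2P = (4, 0)


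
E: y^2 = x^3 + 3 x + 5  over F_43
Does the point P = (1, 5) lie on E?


Check whether y^2 = x^3 + 3 x + 5 (mod 43) for (x, y) = (1, 5).
LHS: y^2 = 5^2 mod 43 = 25
RHS: x^3 + 3 x + 5 = 1^3 + 3*1 + 5 mod 43 = 9
LHS != RHS

No, not on the curve


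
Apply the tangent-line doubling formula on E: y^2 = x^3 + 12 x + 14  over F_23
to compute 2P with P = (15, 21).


Doubling: s = (3 x1^2 + a) / (2 y1)
s = (3*15^2 + 12) / (2*21) mod 23 = 18
x3 = s^2 - 2 x1 mod 23 = 18^2 - 2*15 = 18
y3 = s (x1 - x3) - y1 mod 23 = 18 * (15 - 18) - 21 = 17

2P = (18, 17)


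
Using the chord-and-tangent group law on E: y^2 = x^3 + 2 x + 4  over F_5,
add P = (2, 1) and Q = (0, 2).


P != Q, so use the chord formula.
s = (y2 - y1) / (x2 - x1) = (1) / (3) mod 5 = 2
x3 = s^2 - x1 - x2 mod 5 = 2^2 - 2 - 0 = 2
y3 = s (x1 - x3) - y1 mod 5 = 2 * (2 - 2) - 1 = 4

P + Q = (2, 4)


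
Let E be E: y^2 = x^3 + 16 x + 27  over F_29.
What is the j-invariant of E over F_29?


Delta = -16(4 a^3 + 27 b^2) mod 29 = 28
-1728 * (4 a)^3 = -1728 * (4*16)^3 mod 29 = 11
j = 11 * 28^(-1) mod 29 = 18

j = 18 (mod 29)


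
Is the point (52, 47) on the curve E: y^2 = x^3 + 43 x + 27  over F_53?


Check whether y^2 = x^3 + 43 x + 27 (mod 53) for (x, y) = (52, 47).
LHS: y^2 = 47^2 mod 53 = 36
RHS: x^3 + 43 x + 27 = 52^3 + 43*52 + 27 mod 53 = 36
LHS = RHS

Yes, on the curve


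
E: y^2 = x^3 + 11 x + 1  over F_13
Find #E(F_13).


For each x in F_13, count y with y^2 = x^3 + 11 x + 1 mod 13:
  x = 0: RHS = 1, y in [1, 12]  -> 2 point(s)
  x = 1: RHS = 0, y in [0]  -> 1 point(s)
  x = 3: RHS = 9, y in [3, 10]  -> 2 point(s)
  x = 5: RHS = 12, y in [5, 8]  -> 2 point(s)
  x = 6: RHS = 10, y in [6, 7]  -> 2 point(s)
  x = 8: RHS = 3, y in [4, 9]  -> 2 point(s)
  x = 9: RHS = 10, y in [6, 7]  -> 2 point(s)
  x = 11: RHS = 10, y in [6, 7]  -> 2 point(s)
Affine points: 15. Add the point at infinity: total = 16.

#E(F_13) = 16


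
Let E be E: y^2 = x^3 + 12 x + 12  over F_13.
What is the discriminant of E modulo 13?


4 a^3 + 27 b^2 = 4*12^3 + 27*12^2 = 6912 + 3888 = 10800
Delta = -16 * (10800) = -172800
Delta mod 13 = 9

Delta = 9 (mod 13)


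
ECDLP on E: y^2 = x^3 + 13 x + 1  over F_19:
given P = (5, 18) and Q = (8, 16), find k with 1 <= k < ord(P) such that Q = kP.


Enumerate multiples of P until we hit Q = (8, 16):
  1P = (5, 18)
  2P = (7, 13)
  3P = (18, 5)
  4P = (16, 12)
  5P = (14, 18)
  6P = (0, 1)
  7P = (2, 15)
  8P = (13, 12)
  9P = (17, 10)
  10P = (8, 3)
  11P = (12, 17)
  12P = (9, 7)
  13P = (9, 12)
  14P = (12, 2)
  15P = (8, 16)
Match found at i = 15.

k = 15


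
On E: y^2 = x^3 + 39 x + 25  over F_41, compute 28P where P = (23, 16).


k = 28 = 11100_2 (binary, LSB first: 00111)
Double-and-add from P = (23, 16):
  bit 0 = 0: acc unchanged = O
  bit 1 = 0: acc unchanged = O
  bit 2 = 1: acc = O + (37, 16) = (37, 16)
  bit 3 = 1: acc = (37, 16) + (24, 36) = (19, 32)
  bit 4 = 1: acc = (19, 32) + (3, 13) = (10, 12)

28P = (10, 12)


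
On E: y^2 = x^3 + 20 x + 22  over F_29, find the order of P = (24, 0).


Compute successive multiples of P until we hit O:
  1P = (24, 0)
  2P = O

ord(P) = 2


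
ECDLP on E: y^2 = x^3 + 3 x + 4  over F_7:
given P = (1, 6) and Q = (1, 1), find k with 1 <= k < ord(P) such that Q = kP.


Enumerate multiples of P until we hit Q = (1, 1):
  1P = (1, 6)
  2P = (0, 5)
  3P = (0, 2)
  4P = (1, 1)
Match found at i = 4.

k = 4


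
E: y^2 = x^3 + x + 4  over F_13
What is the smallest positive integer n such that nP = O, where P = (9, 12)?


Compute successive multiples of P until we hit O:
  1P = (9, 12)
  2P = (7, 4)
  3P = (0, 11)
  4P = (0, 2)
  5P = (7, 9)
  6P = (9, 1)
  7P = O

ord(P) = 7


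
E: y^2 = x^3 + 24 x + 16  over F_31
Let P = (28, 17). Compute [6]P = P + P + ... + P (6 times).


k = 6 = 110_2 (binary, LSB first: 011)
Double-and-add from P = (28, 17):
  bit 0 = 0: acc unchanged = O
  bit 1 = 1: acc = O + (16, 1) = (16, 1)
  bit 2 = 1: acc = (16, 1) + (17, 6) = (23, 26)

6P = (23, 26)


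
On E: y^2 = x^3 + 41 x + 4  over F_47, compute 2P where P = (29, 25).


Doubling: s = (3 x1^2 + a) / (2 y1)
s = (3*29^2 + 41) / (2*25) mod 47 = 40
x3 = s^2 - 2 x1 mod 47 = 40^2 - 2*29 = 38
y3 = s (x1 - x3) - y1 mod 47 = 40 * (29 - 38) - 25 = 38

2P = (38, 38)


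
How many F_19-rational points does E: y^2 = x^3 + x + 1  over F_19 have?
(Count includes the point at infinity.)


For each x in F_19, count y with y^2 = x^3 + 1 x + 1 mod 19:
  x = 0: RHS = 1, y in [1, 18]  -> 2 point(s)
  x = 2: RHS = 11, y in [7, 12]  -> 2 point(s)
  x = 5: RHS = 17, y in [6, 13]  -> 2 point(s)
  x = 7: RHS = 9, y in [3, 16]  -> 2 point(s)
  x = 9: RHS = 17, y in [6, 13]  -> 2 point(s)
  x = 10: RHS = 4, y in [2, 17]  -> 2 point(s)
  x = 13: RHS = 7, y in [8, 11]  -> 2 point(s)
  x = 14: RHS = 4, y in [2, 17]  -> 2 point(s)
  x = 15: RHS = 9, y in [3, 16]  -> 2 point(s)
  x = 16: RHS = 9, y in [3, 16]  -> 2 point(s)
Affine points: 20. Add the point at infinity: total = 21.

#E(F_19) = 21


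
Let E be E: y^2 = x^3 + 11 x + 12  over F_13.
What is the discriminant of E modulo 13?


4 a^3 + 27 b^2 = 4*11^3 + 27*12^2 = 5324 + 3888 = 9212
Delta = -16 * (9212) = -147392
Delta mod 13 = 2

Delta = 2 (mod 13)


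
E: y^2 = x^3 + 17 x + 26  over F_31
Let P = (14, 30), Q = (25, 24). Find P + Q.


P != Q, so use the chord formula.
s = (y2 - y1) / (x2 - x1) = (25) / (11) mod 31 = 22
x3 = s^2 - x1 - x2 mod 31 = 22^2 - 14 - 25 = 11
y3 = s (x1 - x3) - y1 mod 31 = 22 * (14 - 11) - 30 = 5

P + Q = (11, 5)


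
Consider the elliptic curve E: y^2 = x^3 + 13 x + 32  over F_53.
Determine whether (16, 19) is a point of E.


Check whether y^2 = x^3 + 13 x + 32 (mod 53) for (x, y) = (16, 19).
LHS: y^2 = 19^2 mod 53 = 43
RHS: x^3 + 13 x + 32 = 16^3 + 13*16 + 32 mod 53 = 43
LHS = RHS

Yes, on the curve


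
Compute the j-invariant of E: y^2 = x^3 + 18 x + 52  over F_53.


Delta = -16(4 a^3 + 27 b^2) mod 53 = 23
-1728 * (4 a)^3 = -1728 * (4*18)^3 mod 53 = 38
j = 38 * 23^(-1) mod 53 = 27

j = 27 (mod 53)


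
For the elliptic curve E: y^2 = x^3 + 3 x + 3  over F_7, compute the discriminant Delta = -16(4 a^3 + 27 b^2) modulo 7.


4 a^3 + 27 b^2 = 4*3^3 + 27*3^2 = 108 + 243 = 351
Delta = -16 * (351) = -5616
Delta mod 7 = 5

Delta = 5 (mod 7)


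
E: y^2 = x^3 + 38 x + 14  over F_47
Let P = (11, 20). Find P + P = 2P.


Doubling: s = (3 x1^2 + a) / (2 y1)
s = (3*11^2 + 38) / (2*20) mod 47 = 30
x3 = s^2 - 2 x1 mod 47 = 30^2 - 2*11 = 32
y3 = s (x1 - x3) - y1 mod 47 = 30 * (11 - 32) - 20 = 8

2P = (32, 8)


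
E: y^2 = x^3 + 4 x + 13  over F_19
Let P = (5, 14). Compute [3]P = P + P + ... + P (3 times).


k = 3 = 11_2 (binary, LSB first: 11)
Double-and-add from P = (5, 14):
  bit 0 = 1: acc = O + (5, 14) = (5, 14)
  bit 1 = 1: acc = (5, 14) + (7, 17) = (14, 1)

3P = (14, 1)


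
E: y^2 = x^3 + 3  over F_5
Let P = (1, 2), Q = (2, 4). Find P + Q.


P != Q, so use the chord formula.
s = (y2 - y1) / (x2 - x1) = (2) / (1) mod 5 = 2
x3 = s^2 - x1 - x2 mod 5 = 2^2 - 1 - 2 = 1
y3 = s (x1 - x3) - y1 mod 5 = 2 * (1 - 1) - 2 = 3

P + Q = (1, 3)


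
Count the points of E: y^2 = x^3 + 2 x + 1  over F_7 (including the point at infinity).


For each x in F_7, count y with y^2 = x^3 + 2 x + 1 mod 7:
  x = 0: RHS = 1, y in [1, 6]  -> 2 point(s)
  x = 1: RHS = 4, y in [2, 5]  -> 2 point(s)
Affine points: 4. Add the point at infinity: total = 5.

#E(F_7) = 5


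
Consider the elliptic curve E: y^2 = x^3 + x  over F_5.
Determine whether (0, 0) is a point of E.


Check whether y^2 = x^3 + 1 x + 0 (mod 5) for (x, y) = (0, 0).
LHS: y^2 = 0^2 mod 5 = 0
RHS: x^3 + 1 x + 0 = 0^3 + 1*0 + 0 mod 5 = 0
LHS = RHS

Yes, on the curve


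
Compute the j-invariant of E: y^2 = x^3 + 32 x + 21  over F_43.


Delta = -16(4 a^3 + 27 b^2) mod 43 = 22
-1728 * (4 a)^3 = -1728 * (4*32)^3 mod 43 = 8
j = 8 * 22^(-1) mod 43 = 16

j = 16 (mod 43)


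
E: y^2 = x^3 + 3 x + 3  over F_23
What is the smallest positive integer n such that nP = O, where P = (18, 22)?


Compute successive multiples of P until we hit O:
  1P = (18, 22)
  2P = (13, 13)
  3P = (21, 14)
  4P = (9, 0)
  5P = (21, 9)
  6P = (13, 10)
  7P = (18, 1)
  8P = O

ord(P) = 8


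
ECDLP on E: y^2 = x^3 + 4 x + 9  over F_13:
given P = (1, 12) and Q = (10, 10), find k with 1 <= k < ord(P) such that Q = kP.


Enumerate multiples of P until we hit Q = (10, 10):
  1P = (1, 12)
  2P = (7, 9)
  3P = (2, 8)
  4P = (0, 10)
  5P = (3, 10)
  6P = (10, 10)
Match found at i = 6.

k = 6


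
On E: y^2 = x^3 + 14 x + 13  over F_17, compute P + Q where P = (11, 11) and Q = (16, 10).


P != Q, so use the chord formula.
s = (y2 - y1) / (x2 - x1) = (16) / (5) mod 17 = 10
x3 = s^2 - x1 - x2 mod 17 = 10^2 - 11 - 16 = 5
y3 = s (x1 - x3) - y1 mod 17 = 10 * (11 - 5) - 11 = 15

P + Q = (5, 15)


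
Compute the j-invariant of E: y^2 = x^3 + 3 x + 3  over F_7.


Delta = -16(4 a^3 + 27 b^2) mod 7 = 5
-1728 * (4 a)^3 = -1728 * (4*3)^3 mod 7 = 6
j = 6 * 5^(-1) mod 7 = 4

j = 4 (mod 7)


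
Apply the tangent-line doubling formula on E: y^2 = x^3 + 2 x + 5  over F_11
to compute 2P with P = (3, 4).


Doubling: s = (3 x1^2 + a) / (2 y1)
s = (3*3^2 + 2) / (2*4) mod 11 = 5
x3 = s^2 - 2 x1 mod 11 = 5^2 - 2*3 = 8
y3 = s (x1 - x3) - y1 mod 11 = 5 * (3 - 8) - 4 = 4

2P = (8, 4)


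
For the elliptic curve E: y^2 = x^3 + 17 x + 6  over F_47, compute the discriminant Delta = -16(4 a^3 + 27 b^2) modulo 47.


4 a^3 + 27 b^2 = 4*17^3 + 27*6^2 = 19652 + 972 = 20624
Delta = -16 * (20624) = -329984
Delta mod 47 = 3

Delta = 3 (mod 47)


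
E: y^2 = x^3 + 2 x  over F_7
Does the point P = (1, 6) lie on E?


Check whether y^2 = x^3 + 2 x + 0 (mod 7) for (x, y) = (1, 6).
LHS: y^2 = 6^2 mod 7 = 1
RHS: x^3 + 2 x + 0 = 1^3 + 2*1 + 0 mod 7 = 3
LHS != RHS

No, not on the curve


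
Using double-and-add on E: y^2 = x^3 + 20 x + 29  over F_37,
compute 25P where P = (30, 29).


k = 25 = 11001_2 (binary, LSB first: 10011)
Double-and-add from P = (30, 29):
  bit 0 = 1: acc = O + (30, 29) = (30, 29)
  bit 1 = 0: acc unchanged = (30, 29)
  bit 2 = 0: acc unchanged = (30, 29)
  bit 3 = 1: acc = (30, 29) + (19, 33) = (34, 33)
  bit 4 = 1: acc = (34, 33) + (20, 17) = (13, 28)

25P = (13, 28)


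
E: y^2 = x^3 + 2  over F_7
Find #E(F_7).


For each x in F_7, count y with y^2 = x^3 + 0 x + 2 mod 7:
  x = 0: RHS = 2, y in [3, 4]  -> 2 point(s)
  x = 3: RHS = 1, y in [1, 6]  -> 2 point(s)
  x = 5: RHS = 1, y in [1, 6]  -> 2 point(s)
  x = 6: RHS = 1, y in [1, 6]  -> 2 point(s)
Affine points: 8. Add the point at infinity: total = 9.

#E(F_7) = 9


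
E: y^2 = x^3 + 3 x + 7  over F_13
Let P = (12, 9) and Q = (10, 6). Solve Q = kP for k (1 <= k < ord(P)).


Enumerate multiples of P until we hit Q = (10, 6):
  1P = (12, 9)
  2P = (5, 2)
  3P = (10, 6)
Match found at i = 3.

k = 3


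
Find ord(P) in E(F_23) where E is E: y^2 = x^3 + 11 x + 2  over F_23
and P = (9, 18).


Compute successive multiples of P until we hit O:
  1P = (9, 18)
  2P = (8, 21)
  3P = (15, 0)
  4P = (8, 2)
  5P = (9, 5)
  6P = O

ord(P) = 6


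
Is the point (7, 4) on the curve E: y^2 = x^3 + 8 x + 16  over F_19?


Check whether y^2 = x^3 + 8 x + 16 (mod 19) for (x, y) = (7, 4).
LHS: y^2 = 4^2 mod 19 = 16
RHS: x^3 + 8 x + 16 = 7^3 + 8*7 + 16 mod 19 = 16
LHS = RHS

Yes, on the curve


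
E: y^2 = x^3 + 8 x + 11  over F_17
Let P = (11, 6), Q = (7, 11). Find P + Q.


P != Q, so use the chord formula.
s = (y2 - y1) / (x2 - x1) = (5) / (13) mod 17 = 3
x3 = s^2 - x1 - x2 mod 17 = 3^2 - 11 - 7 = 8
y3 = s (x1 - x3) - y1 mod 17 = 3 * (11 - 8) - 6 = 3

P + Q = (8, 3)


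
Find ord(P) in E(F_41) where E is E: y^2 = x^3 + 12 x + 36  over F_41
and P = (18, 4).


Compute successive multiples of P until we hit O:
  1P = (18, 4)
  2P = (5, 37)
  3P = (39, 2)
  4P = (0, 6)
  5P = (22, 1)
  6P = (40, 33)
  7P = (6, 23)
  8P = (1, 34)
  ... (continuing to 37P)
  37P = O

ord(P) = 37


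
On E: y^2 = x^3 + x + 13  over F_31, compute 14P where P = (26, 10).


k = 14 = 1110_2 (binary, LSB first: 0111)
Double-and-add from P = (26, 10):
  bit 0 = 0: acc unchanged = O
  bit 1 = 1: acc = O + (17, 18) = (17, 18)
  bit 2 = 1: acc = (17, 18) + (28, 13) = (19, 28)
  bit 3 = 1: acc = (19, 28) + (20, 29) = (24, 29)

14P = (24, 29)


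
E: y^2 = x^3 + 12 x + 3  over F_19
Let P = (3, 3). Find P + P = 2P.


Doubling: s = (3 x1^2 + a) / (2 y1)
s = (3*3^2 + 12) / (2*3) mod 19 = 16
x3 = s^2 - 2 x1 mod 19 = 16^2 - 2*3 = 3
y3 = s (x1 - x3) - y1 mod 19 = 16 * (3 - 3) - 3 = 16

2P = (3, 16)


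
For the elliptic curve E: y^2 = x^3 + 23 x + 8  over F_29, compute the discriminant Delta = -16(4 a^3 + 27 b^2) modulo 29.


4 a^3 + 27 b^2 = 4*23^3 + 27*8^2 = 48668 + 1728 = 50396
Delta = -16 * (50396) = -806336
Delta mod 29 = 9

Delta = 9 (mod 29)


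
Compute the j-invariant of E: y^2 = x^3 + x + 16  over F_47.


Delta = -16(4 a^3 + 27 b^2) mod 47 = 29
-1728 * (4 a)^3 = -1728 * (4*1)^3 mod 47 = 46
j = 46 * 29^(-1) mod 47 = 34

j = 34 (mod 47)


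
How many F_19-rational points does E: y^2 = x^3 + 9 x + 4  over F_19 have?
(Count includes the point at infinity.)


For each x in F_19, count y with y^2 = x^3 + 9 x + 4 mod 19:
  x = 0: RHS = 4, y in [2, 17]  -> 2 point(s)
  x = 2: RHS = 11, y in [7, 12]  -> 2 point(s)
  x = 3: RHS = 1, y in [1, 18]  -> 2 point(s)
  x = 4: RHS = 9, y in [3, 16]  -> 2 point(s)
  x = 7: RHS = 11, y in [7, 12]  -> 2 point(s)
  x = 9: RHS = 16, y in [4, 15]  -> 2 point(s)
  x = 10: RHS = 11, y in [7, 12]  -> 2 point(s)
  x = 11: RHS = 9, y in [3, 16]  -> 2 point(s)
  x = 12: RHS = 16, y in [4, 15]  -> 2 point(s)
  x = 13: RHS = 0, y in [0]  -> 1 point(s)
  x = 14: RHS = 5, y in [9, 10]  -> 2 point(s)
  x = 16: RHS = 7, y in [8, 11]  -> 2 point(s)
  x = 17: RHS = 16, y in [4, 15]  -> 2 point(s)
Affine points: 25. Add the point at infinity: total = 26.

#E(F_19) = 26


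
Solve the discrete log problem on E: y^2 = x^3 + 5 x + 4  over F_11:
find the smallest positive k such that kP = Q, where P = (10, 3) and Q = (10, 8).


Enumerate multiples of P until we hit Q = (10, 8):
  1P = (10, 3)
  2P = (5, 0)
  3P = (10, 8)
Match found at i = 3.

k = 3


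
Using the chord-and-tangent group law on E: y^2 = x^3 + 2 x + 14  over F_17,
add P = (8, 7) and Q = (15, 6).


P != Q, so use the chord formula.
s = (y2 - y1) / (x2 - x1) = (16) / (7) mod 17 = 12
x3 = s^2 - x1 - x2 mod 17 = 12^2 - 8 - 15 = 2
y3 = s (x1 - x3) - y1 mod 17 = 12 * (8 - 2) - 7 = 14

P + Q = (2, 14)


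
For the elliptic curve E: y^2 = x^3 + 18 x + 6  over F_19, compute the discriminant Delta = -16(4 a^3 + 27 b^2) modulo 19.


4 a^3 + 27 b^2 = 4*18^3 + 27*6^2 = 23328 + 972 = 24300
Delta = -16 * (24300) = -388800
Delta mod 19 = 16

Delta = 16 (mod 19)


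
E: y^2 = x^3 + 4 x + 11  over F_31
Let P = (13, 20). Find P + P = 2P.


Doubling: s = (3 x1^2 + a) / (2 y1)
s = (3*13^2 + 4) / (2*20) mod 31 = 12
x3 = s^2 - 2 x1 mod 31 = 12^2 - 2*13 = 25
y3 = s (x1 - x3) - y1 mod 31 = 12 * (13 - 25) - 20 = 22

2P = (25, 22)


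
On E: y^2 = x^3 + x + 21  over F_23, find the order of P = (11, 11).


Compute successive multiples of P until we hit O:
  1P = (11, 11)
  2P = (17, 11)
  3P = (18, 12)
  4P = (2, 10)
  5P = (12, 17)
  6P = (13, 0)
  7P = (12, 6)
  8P = (2, 13)
  ... (continuing to 12P)
  12P = O

ord(P) = 12


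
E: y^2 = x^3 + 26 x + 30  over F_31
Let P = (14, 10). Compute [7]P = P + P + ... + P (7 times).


k = 7 = 111_2 (binary, LSB first: 111)
Double-and-add from P = (14, 10):
  bit 0 = 1: acc = O + (14, 10) = (14, 10)
  bit 1 = 1: acc = (14, 10) + (22, 11) = (11, 2)
  bit 2 = 1: acc = (11, 2) + (20, 5) = (7, 20)

7P = (7, 20)


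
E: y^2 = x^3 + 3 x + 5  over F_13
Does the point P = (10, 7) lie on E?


Check whether y^2 = x^3 + 3 x + 5 (mod 13) for (x, y) = (10, 7).
LHS: y^2 = 7^2 mod 13 = 10
RHS: x^3 + 3 x + 5 = 10^3 + 3*10 + 5 mod 13 = 8
LHS != RHS

No, not on the curve


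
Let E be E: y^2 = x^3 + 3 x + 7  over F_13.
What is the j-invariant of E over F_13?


Delta = -16(4 a^3 + 27 b^2) mod 13 = 10
-1728 * (4 a)^3 = -1728 * (4*3)^3 mod 13 = 12
j = 12 * 10^(-1) mod 13 = 9

j = 9 (mod 13)


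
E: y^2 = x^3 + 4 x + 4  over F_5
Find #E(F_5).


For each x in F_5, count y with y^2 = x^3 + 4 x + 4 mod 5:
  x = 0: RHS = 4, y in [2, 3]  -> 2 point(s)
  x = 1: RHS = 4, y in [2, 3]  -> 2 point(s)
  x = 2: RHS = 0, y in [0]  -> 1 point(s)
  x = 4: RHS = 4, y in [2, 3]  -> 2 point(s)
Affine points: 7. Add the point at infinity: total = 8.

#E(F_5) = 8


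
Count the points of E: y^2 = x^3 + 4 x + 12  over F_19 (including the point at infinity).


For each x in F_19, count y with y^2 = x^3 + 4 x + 12 mod 19:
  x = 1: RHS = 17, y in [6, 13]  -> 2 point(s)
  x = 2: RHS = 9, y in [3, 16]  -> 2 point(s)
  x = 4: RHS = 16, y in [4, 15]  -> 2 point(s)
  x = 5: RHS = 5, y in [9, 10]  -> 2 point(s)
  x = 6: RHS = 5, y in [9, 10]  -> 2 point(s)
  x = 8: RHS = 5, y in [9, 10]  -> 2 point(s)
  x = 9: RHS = 17, y in [6, 13]  -> 2 point(s)
  x = 10: RHS = 7, y in [8, 11]  -> 2 point(s)
  x = 11: RHS = 0, y in [0]  -> 1 point(s)
  x = 13: RHS = 0, y in [0]  -> 1 point(s)
  x = 14: RHS = 0, y in [0]  -> 1 point(s)
  x = 16: RHS = 11, y in [7, 12]  -> 2 point(s)
  x = 18: RHS = 7, y in [8, 11]  -> 2 point(s)
Affine points: 23. Add the point at infinity: total = 24.

#E(F_19) = 24


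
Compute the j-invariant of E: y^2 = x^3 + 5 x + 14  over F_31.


Delta = -16(4 a^3 + 27 b^2) mod 31 = 18
-1728 * (4 a)^3 = -1728 * (4*5)^3 mod 31 = 16
j = 16 * 18^(-1) mod 31 = 25

j = 25 (mod 31)


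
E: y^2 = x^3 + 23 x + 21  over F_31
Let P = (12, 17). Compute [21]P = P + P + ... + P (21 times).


k = 21 = 10101_2 (binary, LSB first: 10101)
Double-and-add from P = (12, 17):
  bit 0 = 1: acc = O + (12, 17) = (12, 17)
  bit 1 = 0: acc unchanged = (12, 17)
  bit 2 = 1: acc = (12, 17) + (30, 11) = (27, 19)
  bit 3 = 0: acc unchanged = (27, 19)
  bit 4 = 1: acc = (27, 19) + (28, 7) = (27, 12)

21P = (27, 12)


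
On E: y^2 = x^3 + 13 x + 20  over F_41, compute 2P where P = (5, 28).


Doubling: s = (3 x1^2 + a) / (2 y1)
s = (3*5^2 + 13) / (2*28) mod 41 = 25
x3 = s^2 - 2 x1 mod 41 = 25^2 - 2*5 = 0
y3 = s (x1 - x3) - y1 mod 41 = 25 * (5 - 0) - 28 = 15

2P = (0, 15)


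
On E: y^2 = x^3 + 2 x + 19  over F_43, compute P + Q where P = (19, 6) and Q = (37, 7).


P != Q, so use the chord formula.
s = (y2 - y1) / (x2 - x1) = (1) / (18) mod 43 = 12
x3 = s^2 - x1 - x2 mod 43 = 12^2 - 19 - 37 = 2
y3 = s (x1 - x3) - y1 mod 43 = 12 * (19 - 2) - 6 = 26

P + Q = (2, 26)


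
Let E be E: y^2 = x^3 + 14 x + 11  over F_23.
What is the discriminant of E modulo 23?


4 a^3 + 27 b^2 = 4*14^3 + 27*11^2 = 10976 + 3267 = 14243
Delta = -16 * (14243) = -227888
Delta mod 23 = 19

Delta = 19 (mod 23)


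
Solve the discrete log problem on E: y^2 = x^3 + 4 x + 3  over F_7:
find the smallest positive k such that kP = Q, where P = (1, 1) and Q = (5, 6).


Enumerate multiples of P until we hit Q = (5, 6):
  1P = (1, 1)
  2P = (5, 6)
Match found at i = 2.

k = 2


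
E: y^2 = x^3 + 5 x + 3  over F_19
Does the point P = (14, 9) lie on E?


Check whether y^2 = x^3 + 5 x + 3 (mod 19) for (x, y) = (14, 9).
LHS: y^2 = 9^2 mod 19 = 5
RHS: x^3 + 5 x + 3 = 14^3 + 5*14 + 3 mod 19 = 5
LHS = RHS

Yes, on the curve


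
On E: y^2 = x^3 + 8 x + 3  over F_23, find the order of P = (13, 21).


Compute successive multiples of P until we hit O:
  1P = (13, 21)
  2P = (15, 18)
  3P = (3, 10)
  4P = (2, 21)
  5P = (8, 2)
  6P = (10, 18)
  7P = (1, 14)
  8P = (21, 5)
  ... (continuing to 21P)
  21P = O

ord(P) = 21


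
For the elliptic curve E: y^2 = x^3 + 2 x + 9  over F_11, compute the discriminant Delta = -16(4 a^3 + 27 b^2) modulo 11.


4 a^3 + 27 b^2 = 4*2^3 + 27*9^2 = 32 + 2187 = 2219
Delta = -16 * (2219) = -35504
Delta mod 11 = 4

Delta = 4 (mod 11)


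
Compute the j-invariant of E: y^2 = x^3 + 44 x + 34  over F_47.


Delta = -16(4 a^3 + 27 b^2) mod 47 = 19
-1728 * (4 a)^3 = -1728 * (4*44)^3 mod 47 = 27
j = 27 * 19^(-1) mod 47 = 41

j = 41 (mod 47)


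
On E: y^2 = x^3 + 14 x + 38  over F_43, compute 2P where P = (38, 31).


Doubling: s = (3 x1^2 + a) / (2 y1)
s = (3*38^2 + 14) / (2*31) mod 43 = 16
x3 = s^2 - 2 x1 mod 43 = 16^2 - 2*38 = 8
y3 = s (x1 - x3) - y1 mod 43 = 16 * (38 - 8) - 31 = 19

2P = (8, 19)


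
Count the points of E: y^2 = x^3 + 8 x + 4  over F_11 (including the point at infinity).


For each x in F_11, count y with y^2 = x^3 + 8 x + 4 mod 11:
  x = 0: RHS = 4, y in [2, 9]  -> 2 point(s)
  x = 3: RHS = 0, y in [0]  -> 1 point(s)
  x = 4: RHS = 1, y in [1, 10]  -> 2 point(s)
  x = 5: RHS = 4, y in [2, 9]  -> 2 point(s)
  x = 6: RHS = 4, y in [2, 9]  -> 2 point(s)
Affine points: 9. Add the point at infinity: total = 10.

#E(F_11) = 10


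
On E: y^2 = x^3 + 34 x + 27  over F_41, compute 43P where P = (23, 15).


k = 43 = 101011_2 (binary, LSB first: 110101)
Double-and-add from P = (23, 15):
  bit 0 = 1: acc = O + (23, 15) = (23, 15)
  bit 1 = 1: acc = (23, 15) + (40, 19) = (27, 13)
  bit 2 = 0: acc unchanged = (27, 13)
  bit 3 = 1: acc = (27, 13) + (39, 19) = (6, 18)
  bit 4 = 0: acc unchanged = (6, 18)
  bit 5 = 1: acc = (6, 18) + (34, 26) = (22, 36)

43P = (22, 36)


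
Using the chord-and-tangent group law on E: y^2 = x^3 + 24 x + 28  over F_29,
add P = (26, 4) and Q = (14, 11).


P != Q, so use the chord formula.
s = (y2 - y1) / (x2 - x1) = (7) / (17) mod 29 = 26
x3 = s^2 - x1 - x2 mod 29 = 26^2 - 26 - 14 = 27
y3 = s (x1 - x3) - y1 mod 29 = 26 * (26 - 27) - 4 = 28

P + Q = (27, 28)


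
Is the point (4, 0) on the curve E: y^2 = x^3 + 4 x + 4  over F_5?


Check whether y^2 = x^3 + 4 x + 4 (mod 5) for (x, y) = (4, 0).
LHS: y^2 = 0^2 mod 5 = 0
RHS: x^3 + 4 x + 4 = 4^3 + 4*4 + 4 mod 5 = 4
LHS != RHS

No, not on the curve


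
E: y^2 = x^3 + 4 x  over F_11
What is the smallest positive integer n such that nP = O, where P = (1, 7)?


Compute successive multiples of P until we hit O:
  1P = (1, 7)
  2P = (1, 4)
  3P = O

ord(P) = 3


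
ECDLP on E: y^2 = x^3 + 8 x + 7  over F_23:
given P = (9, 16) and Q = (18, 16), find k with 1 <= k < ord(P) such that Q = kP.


Enumerate multiples of P until we hit Q = (18, 16):
  1P = (9, 16)
  2P = (13, 13)
  3P = (3, 14)
  4P = (6, 8)
  5P = (10, 12)
  6P = (20, 5)
  7P = (18, 16)
Match found at i = 7.

k = 7


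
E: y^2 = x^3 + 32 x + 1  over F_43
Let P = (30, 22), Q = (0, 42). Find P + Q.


P != Q, so use the chord formula.
s = (y2 - y1) / (x2 - x1) = (20) / (13) mod 43 = 28
x3 = s^2 - x1 - x2 mod 43 = 28^2 - 30 - 0 = 23
y3 = s (x1 - x3) - y1 mod 43 = 28 * (30 - 23) - 22 = 2

P + Q = (23, 2)


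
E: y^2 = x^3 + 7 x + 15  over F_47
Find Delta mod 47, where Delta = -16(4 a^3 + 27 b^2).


4 a^3 + 27 b^2 = 4*7^3 + 27*15^2 = 1372 + 6075 = 7447
Delta = -16 * (7447) = -119152
Delta mod 47 = 40

Delta = 40 (mod 47)


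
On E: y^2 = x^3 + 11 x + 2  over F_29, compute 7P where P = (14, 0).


k = 7 = 111_2 (binary, LSB first: 111)
Double-and-add from P = (14, 0):
  bit 0 = 1: acc = O + (14, 0) = (14, 0)
  bit 1 = 1: acc = (14, 0) + O = (14, 0)
  bit 2 = 1: acc = (14, 0) + O = (14, 0)

7P = (14, 0)


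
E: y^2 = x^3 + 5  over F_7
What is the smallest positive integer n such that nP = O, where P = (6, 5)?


Compute successive multiples of P until we hit O:
  1P = (6, 5)
  2P = (3, 5)
  3P = (5, 2)
  4P = (5, 5)
  5P = (3, 2)
  6P = (6, 2)
  7P = O

ord(P) = 7


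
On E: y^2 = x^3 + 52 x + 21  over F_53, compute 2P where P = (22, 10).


Doubling: s = (3 x1^2 + a) / (2 y1)
s = (3*22^2 + 52) / (2*10) mod 53 = 1
x3 = s^2 - 2 x1 mod 53 = 1^2 - 2*22 = 10
y3 = s (x1 - x3) - y1 mod 53 = 1 * (22 - 10) - 10 = 2

2P = (10, 2)


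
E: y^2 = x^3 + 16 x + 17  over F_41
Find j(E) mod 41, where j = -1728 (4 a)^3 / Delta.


Delta = -16(4 a^3 + 27 b^2) mod 41 = 7
-1728 * (4 a)^3 = -1728 * (4*16)^3 mod 41 = 19
j = 19 * 7^(-1) mod 41 = 32

j = 32 (mod 41)


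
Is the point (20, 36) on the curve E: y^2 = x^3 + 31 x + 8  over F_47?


Check whether y^2 = x^3 + 31 x + 8 (mod 47) for (x, y) = (20, 36).
LHS: y^2 = 36^2 mod 47 = 27
RHS: x^3 + 31 x + 8 = 20^3 + 31*20 + 8 mod 47 = 27
LHS = RHS

Yes, on the curve


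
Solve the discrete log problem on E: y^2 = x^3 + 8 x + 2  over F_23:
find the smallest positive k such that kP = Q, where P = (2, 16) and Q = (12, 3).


Enumerate multiples of P until we hit Q = (12, 3):
  1P = (2, 16)
  2P = (14, 11)
  3P = (15, 22)
  4P = (22, 19)
  5P = (0, 5)
  6P = (11, 15)
  7P = (12, 3)
Match found at i = 7.

k = 7


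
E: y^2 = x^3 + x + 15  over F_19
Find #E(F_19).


For each x in F_19, count y with y^2 = x^3 + 1 x + 15 mod 19:
  x = 1: RHS = 17, y in [6, 13]  -> 2 point(s)
  x = 2: RHS = 6, y in [5, 14]  -> 2 point(s)
  x = 3: RHS = 7, y in [8, 11]  -> 2 point(s)
  x = 4: RHS = 7, y in [8, 11]  -> 2 point(s)
  x = 6: RHS = 9, y in [3, 16]  -> 2 point(s)
  x = 7: RHS = 4, y in [2, 17]  -> 2 point(s)
  x = 12: RHS = 7, y in [8, 11]  -> 2 point(s)
  x = 15: RHS = 4, y in [2, 17]  -> 2 point(s)
  x = 16: RHS = 4, y in [2, 17]  -> 2 point(s)
  x = 17: RHS = 5, y in [9, 10]  -> 2 point(s)
Affine points: 20. Add the point at infinity: total = 21.

#E(F_19) = 21


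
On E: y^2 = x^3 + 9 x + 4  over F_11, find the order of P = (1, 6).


Compute successive multiples of P until we hit O:
  1P = (1, 6)
  2P = (10, 7)
  3P = (3, 6)
  4P = (7, 5)
  5P = (7, 6)
  6P = (3, 5)
  7P = (10, 4)
  8P = (1, 5)
  ... (continuing to 9P)
  9P = O

ord(P) = 9


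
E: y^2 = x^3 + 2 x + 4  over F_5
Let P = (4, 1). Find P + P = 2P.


Doubling: s = (3 x1^2 + a) / (2 y1)
s = (3*4^2 + 2) / (2*1) mod 5 = 0
x3 = s^2 - 2 x1 mod 5 = 0^2 - 2*4 = 2
y3 = s (x1 - x3) - y1 mod 5 = 0 * (4 - 2) - 1 = 4

2P = (2, 4)


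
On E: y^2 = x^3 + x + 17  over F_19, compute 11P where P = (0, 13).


k = 11 = 1011_2 (binary, LSB first: 1101)
Double-and-add from P = (0, 13):
  bit 0 = 1: acc = O + (0, 13) = (0, 13)
  bit 1 = 1: acc = (0, 13) + (7, 5) = (4, 16)
  bit 2 = 0: acc unchanged = (4, 16)
  bit 3 = 1: acc = (4, 16) + (6, 7) = (15, 5)

11P = (15, 5)


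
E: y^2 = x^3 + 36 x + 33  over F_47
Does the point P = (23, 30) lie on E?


Check whether y^2 = x^3 + 36 x + 33 (mod 47) for (x, y) = (23, 30).
LHS: y^2 = 30^2 mod 47 = 7
RHS: x^3 + 36 x + 33 = 23^3 + 36*23 + 33 mod 47 = 9
LHS != RHS

No, not on the curve


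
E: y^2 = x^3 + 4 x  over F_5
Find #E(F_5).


For each x in F_5, count y with y^2 = x^3 + 4 x + 0 mod 5:
  x = 0: RHS = 0, y in [0]  -> 1 point(s)
  x = 1: RHS = 0, y in [0]  -> 1 point(s)
  x = 2: RHS = 1, y in [1, 4]  -> 2 point(s)
  x = 3: RHS = 4, y in [2, 3]  -> 2 point(s)
  x = 4: RHS = 0, y in [0]  -> 1 point(s)
Affine points: 7. Add the point at infinity: total = 8.

#E(F_5) = 8


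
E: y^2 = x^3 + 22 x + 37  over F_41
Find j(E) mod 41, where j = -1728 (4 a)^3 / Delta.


Delta = -16(4 a^3 + 27 b^2) mod 41 = 6
-1728 * (4 a)^3 = -1728 * (4*22)^3 mod 41 = 16
j = 16 * 6^(-1) mod 41 = 30

j = 30 (mod 41)


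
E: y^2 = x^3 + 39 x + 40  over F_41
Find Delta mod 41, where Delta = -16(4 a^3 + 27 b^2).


4 a^3 + 27 b^2 = 4*39^3 + 27*40^2 = 237276 + 43200 = 280476
Delta = -16 * (280476) = -4487616
Delta mod 41 = 39

Delta = 39 (mod 41)


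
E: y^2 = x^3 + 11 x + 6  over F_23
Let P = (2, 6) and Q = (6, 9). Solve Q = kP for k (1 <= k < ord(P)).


Enumerate multiples of P until we hit Q = (6, 9):
  1P = (2, 6)
  2P = (19, 17)
  3P = (6, 9)
Match found at i = 3.

k = 3


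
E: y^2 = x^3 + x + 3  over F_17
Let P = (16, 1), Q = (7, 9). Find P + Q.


P != Q, so use the chord formula.
s = (y2 - y1) / (x2 - x1) = (8) / (8) mod 17 = 1
x3 = s^2 - x1 - x2 mod 17 = 1^2 - 16 - 7 = 12
y3 = s (x1 - x3) - y1 mod 17 = 1 * (16 - 12) - 1 = 3

P + Q = (12, 3)


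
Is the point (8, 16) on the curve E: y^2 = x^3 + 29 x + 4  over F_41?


Check whether y^2 = x^3 + 29 x + 4 (mod 41) for (x, y) = (8, 16).
LHS: y^2 = 16^2 mod 41 = 10
RHS: x^3 + 29 x + 4 = 8^3 + 29*8 + 4 mod 41 = 10
LHS = RHS

Yes, on the curve


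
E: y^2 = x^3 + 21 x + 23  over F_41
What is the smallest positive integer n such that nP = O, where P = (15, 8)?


Compute successive multiples of P until we hit O:
  1P = (15, 8)
  2P = (7, 12)
  3P = (9, 30)
  4P = (35, 38)
  5P = (24, 40)
  6P = (3, 21)
  7P = (33, 32)
  8P = (13, 22)
  ... (continuing to 45P)
  45P = O

ord(P) = 45


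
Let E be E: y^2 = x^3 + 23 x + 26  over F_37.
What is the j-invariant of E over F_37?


Delta = -16(4 a^3 + 27 b^2) mod 37 = 23
-1728 * (4 a)^3 = -1728 * (4*23)^3 mod 37 = 31
j = 31 * 23^(-1) mod 37 = 11

j = 11 (mod 37)


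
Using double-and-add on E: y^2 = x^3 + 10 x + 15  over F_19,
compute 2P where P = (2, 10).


k = 2 = 10_2 (binary, LSB first: 01)
Double-and-add from P = (2, 10):
  bit 0 = 0: acc unchanged = O
  bit 1 = 1: acc = O + (5, 0) = (5, 0)

2P = (5, 0)


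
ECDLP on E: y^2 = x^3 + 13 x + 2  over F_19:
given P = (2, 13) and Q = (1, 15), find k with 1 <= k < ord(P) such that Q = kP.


Enumerate multiples of P until we hit Q = (1, 15):
  1P = (2, 13)
  2P = (1, 15)
Match found at i = 2.

k = 2


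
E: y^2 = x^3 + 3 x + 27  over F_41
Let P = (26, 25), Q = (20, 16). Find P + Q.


P != Q, so use the chord formula.
s = (y2 - y1) / (x2 - x1) = (32) / (35) mod 41 = 22
x3 = s^2 - x1 - x2 mod 41 = 22^2 - 26 - 20 = 28
y3 = s (x1 - x3) - y1 mod 41 = 22 * (26 - 28) - 25 = 13

P + Q = (28, 13)


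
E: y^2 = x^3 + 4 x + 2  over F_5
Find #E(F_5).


For each x in F_5, count y with y^2 = x^3 + 4 x + 2 mod 5:
  x = 3: RHS = 1, y in [1, 4]  -> 2 point(s)
Affine points: 2. Add the point at infinity: total = 3.

#E(F_5) = 3


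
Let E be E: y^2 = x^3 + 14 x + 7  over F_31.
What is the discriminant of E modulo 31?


4 a^3 + 27 b^2 = 4*14^3 + 27*7^2 = 10976 + 1323 = 12299
Delta = -16 * (12299) = -196784
Delta mod 31 = 4

Delta = 4 (mod 31)


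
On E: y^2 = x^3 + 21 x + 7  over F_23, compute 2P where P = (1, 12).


Doubling: s = (3 x1^2 + a) / (2 y1)
s = (3*1^2 + 21) / (2*12) mod 23 = 1
x3 = s^2 - 2 x1 mod 23 = 1^2 - 2*1 = 22
y3 = s (x1 - x3) - y1 mod 23 = 1 * (1 - 22) - 12 = 13

2P = (22, 13)


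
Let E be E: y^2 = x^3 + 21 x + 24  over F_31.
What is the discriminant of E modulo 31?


4 a^3 + 27 b^2 = 4*21^3 + 27*24^2 = 37044 + 15552 = 52596
Delta = -16 * (52596) = -841536
Delta mod 31 = 21

Delta = 21 (mod 31)


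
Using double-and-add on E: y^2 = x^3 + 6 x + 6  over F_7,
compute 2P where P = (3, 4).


k = 2 = 10_2 (binary, LSB first: 01)
Double-and-add from P = (3, 4):
  bit 0 = 0: acc unchanged = O
  bit 1 = 1: acc = O + (5, 0) = (5, 0)

2P = (5, 0)


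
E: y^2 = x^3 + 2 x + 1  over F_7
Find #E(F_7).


For each x in F_7, count y with y^2 = x^3 + 2 x + 1 mod 7:
  x = 0: RHS = 1, y in [1, 6]  -> 2 point(s)
  x = 1: RHS = 4, y in [2, 5]  -> 2 point(s)
Affine points: 4. Add the point at infinity: total = 5.

#E(F_7) = 5


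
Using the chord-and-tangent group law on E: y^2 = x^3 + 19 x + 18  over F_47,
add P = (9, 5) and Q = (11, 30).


P != Q, so use the chord formula.
s = (y2 - y1) / (x2 - x1) = (25) / (2) mod 47 = 36
x3 = s^2 - x1 - x2 mod 47 = 36^2 - 9 - 11 = 7
y3 = s (x1 - x3) - y1 mod 47 = 36 * (9 - 7) - 5 = 20

P + Q = (7, 20)


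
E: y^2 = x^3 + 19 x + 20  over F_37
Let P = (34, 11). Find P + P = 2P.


Doubling: s = (3 x1^2 + a) / (2 y1)
s = (3*34^2 + 19) / (2*11) mod 37 = 29
x3 = s^2 - 2 x1 mod 37 = 29^2 - 2*34 = 33
y3 = s (x1 - x3) - y1 mod 37 = 29 * (34 - 33) - 11 = 18

2P = (33, 18)


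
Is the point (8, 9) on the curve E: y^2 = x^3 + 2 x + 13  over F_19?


Check whether y^2 = x^3 + 2 x + 13 (mod 19) for (x, y) = (8, 9).
LHS: y^2 = 9^2 mod 19 = 5
RHS: x^3 + 2 x + 13 = 8^3 + 2*8 + 13 mod 19 = 9
LHS != RHS

No, not on the curve


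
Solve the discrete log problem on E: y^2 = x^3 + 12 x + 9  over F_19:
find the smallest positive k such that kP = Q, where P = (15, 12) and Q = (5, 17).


Enumerate multiples of P until we hit Q = (5, 17):
  1P = (15, 12)
  2P = (0, 16)
  3P = (5, 17)
Match found at i = 3.

k = 3


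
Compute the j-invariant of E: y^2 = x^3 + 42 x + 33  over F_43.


Delta = -16(4 a^3 + 27 b^2) mod 43 = 36
-1728 * (4 a)^3 = -1728 * (4*42)^3 mod 43 = 39
j = 39 * 36^(-1) mod 43 = 19

j = 19 (mod 43)


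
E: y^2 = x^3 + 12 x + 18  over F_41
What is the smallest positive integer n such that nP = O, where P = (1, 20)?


Compute successive multiples of P until we hit O:
  1P = (1, 20)
  2P = (18, 30)
  3P = (31, 13)
  4P = (5, 11)
  5P = (17, 16)
  6P = (0, 31)
  7P = (38, 18)
  8P = (33, 5)
  ... (continuing to 41P)
  41P = O

ord(P) = 41


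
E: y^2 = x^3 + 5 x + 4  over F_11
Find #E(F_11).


For each x in F_11, count y with y^2 = x^3 + 5 x + 4 mod 11:
  x = 0: RHS = 4, y in [2, 9]  -> 2 point(s)
  x = 2: RHS = 0, y in [0]  -> 1 point(s)
  x = 4: RHS = 0, y in [0]  -> 1 point(s)
  x = 5: RHS = 0, y in [0]  -> 1 point(s)
  x = 10: RHS = 9, y in [3, 8]  -> 2 point(s)
Affine points: 7. Add the point at infinity: total = 8.

#E(F_11) = 8


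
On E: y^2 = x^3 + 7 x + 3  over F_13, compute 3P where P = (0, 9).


k = 3 = 11_2 (binary, LSB first: 11)
Double-and-add from P = (0, 9):
  bit 0 = 1: acc = O + (0, 9) = (0, 9)
  bit 1 = 1: acc = (0, 9) + (3, 5) = (6, 12)

3P = (6, 12)


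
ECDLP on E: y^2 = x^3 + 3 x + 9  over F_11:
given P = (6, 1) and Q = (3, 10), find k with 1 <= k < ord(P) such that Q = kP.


Enumerate multiples of P until we hit Q = (3, 10):
  1P = (6, 1)
  2P = (2, 1)
  3P = (3, 10)
Match found at i = 3.

k = 3


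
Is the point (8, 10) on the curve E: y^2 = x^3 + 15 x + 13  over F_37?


Check whether y^2 = x^3 + 15 x + 13 (mod 37) for (x, y) = (8, 10).
LHS: y^2 = 10^2 mod 37 = 26
RHS: x^3 + 15 x + 13 = 8^3 + 15*8 + 13 mod 37 = 16
LHS != RHS

No, not on the curve


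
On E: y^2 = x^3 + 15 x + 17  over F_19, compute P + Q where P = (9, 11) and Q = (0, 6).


P != Q, so use the chord formula.
s = (y2 - y1) / (x2 - x1) = (14) / (10) mod 19 = 9
x3 = s^2 - x1 - x2 mod 19 = 9^2 - 9 - 0 = 15
y3 = s (x1 - x3) - y1 mod 19 = 9 * (9 - 15) - 11 = 11

P + Q = (15, 11)


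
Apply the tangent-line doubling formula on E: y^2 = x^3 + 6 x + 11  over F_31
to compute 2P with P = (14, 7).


Doubling: s = (3 x1^2 + a) / (2 y1)
s = (3*14^2 + 6) / (2*7) mod 31 = 7
x3 = s^2 - 2 x1 mod 31 = 7^2 - 2*14 = 21
y3 = s (x1 - x3) - y1 mod 31 = 7 * (14 - 21) - 7 = 6

2P = (21, 6)


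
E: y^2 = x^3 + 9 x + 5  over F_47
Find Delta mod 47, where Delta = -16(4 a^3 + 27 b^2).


4 a^3 + 27 b^2 = 4*9^3 + 27*5^2 = 2916 + 675 = 3591
Delta = -16 * (3591) = -57456
Delta mod 47 = 25

Delta = 25 (mod 47)
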